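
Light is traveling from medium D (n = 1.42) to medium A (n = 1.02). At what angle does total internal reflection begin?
θc = arcsin(n₂/n₁) = 45.92°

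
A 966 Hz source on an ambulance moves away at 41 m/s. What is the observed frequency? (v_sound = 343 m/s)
f_obs = f·v/(v + v_s) = 862.9 Hz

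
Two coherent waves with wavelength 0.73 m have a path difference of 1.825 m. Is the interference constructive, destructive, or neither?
destructive — path difference = 2.5λ, an odd multiple of λ/2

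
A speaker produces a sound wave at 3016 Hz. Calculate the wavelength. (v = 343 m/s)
λ = v/f = 0.1137 m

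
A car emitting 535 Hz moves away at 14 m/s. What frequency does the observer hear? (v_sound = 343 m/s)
f_obs = f·v/(v + v_s) = 514 Hz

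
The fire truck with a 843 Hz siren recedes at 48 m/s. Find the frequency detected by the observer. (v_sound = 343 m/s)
f_obs = f·v/(v + v_s) = 739.5 Hz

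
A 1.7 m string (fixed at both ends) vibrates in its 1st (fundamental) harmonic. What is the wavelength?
λₙ = 2L/n = 3.4 m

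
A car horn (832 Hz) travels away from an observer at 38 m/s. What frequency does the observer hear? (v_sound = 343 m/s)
f_obs = f·v/(v + v_s) = 749 Hz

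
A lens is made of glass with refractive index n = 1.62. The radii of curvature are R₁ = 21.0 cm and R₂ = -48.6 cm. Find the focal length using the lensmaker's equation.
1/f = (n − 1)(1/R₁ − 1/R₂) → f = 23.65 cm (converging lens)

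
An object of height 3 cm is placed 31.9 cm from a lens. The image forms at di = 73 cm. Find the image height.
hi = (-di/do) × ho = -6.865 cm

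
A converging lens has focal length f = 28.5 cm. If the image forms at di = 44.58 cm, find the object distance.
1/do = 1/f − 1/di → do = 79.01 cm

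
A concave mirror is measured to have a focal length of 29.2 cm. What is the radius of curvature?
R = 2|f| = 58.4 cm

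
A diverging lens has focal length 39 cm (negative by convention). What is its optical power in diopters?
P = 1/f = -2.564 D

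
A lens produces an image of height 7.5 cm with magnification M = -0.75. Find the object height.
ho = |hi|/|M| = 10 cm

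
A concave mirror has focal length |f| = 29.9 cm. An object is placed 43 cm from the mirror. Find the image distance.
f = +29.9 cm (concave); 1/di = 1/f − 1/do → di = 98.15 cm (real image, in front of mirror)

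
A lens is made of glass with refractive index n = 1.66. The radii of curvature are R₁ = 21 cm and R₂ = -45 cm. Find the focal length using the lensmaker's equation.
1/f = (n − 1)(1/R₁ − 1/R₂) → f = 21.69 cm (converging lens)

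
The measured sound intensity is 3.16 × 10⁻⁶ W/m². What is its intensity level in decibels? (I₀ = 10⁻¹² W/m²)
β = 10·log₁₀(I/I₀) = 65 dB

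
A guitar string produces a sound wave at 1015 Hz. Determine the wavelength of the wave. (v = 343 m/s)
λ = v/f = 0.3379 m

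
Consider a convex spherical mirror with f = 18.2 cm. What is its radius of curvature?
R = 2|f| = 36.4 cm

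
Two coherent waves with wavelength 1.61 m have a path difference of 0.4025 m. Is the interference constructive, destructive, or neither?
neither (partial) — path difference = 0.25λ, neither a whole number of wavelengths nor an odd multiple of λ/2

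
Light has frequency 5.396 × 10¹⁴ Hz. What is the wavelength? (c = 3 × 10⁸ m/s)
λ = c/f = 556 nm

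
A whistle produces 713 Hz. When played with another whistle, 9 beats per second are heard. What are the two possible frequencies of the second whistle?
f₂ = 713 ± 9 Hz → 722 Hz or 704 Hz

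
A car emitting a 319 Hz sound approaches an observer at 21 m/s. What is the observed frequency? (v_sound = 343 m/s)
f_obs = f·v/(v − v_s) = 339.8 Hz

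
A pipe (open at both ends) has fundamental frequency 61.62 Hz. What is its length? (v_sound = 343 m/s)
L = v/(2f₁) = 2.783 m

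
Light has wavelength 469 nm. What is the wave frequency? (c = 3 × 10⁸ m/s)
f = c/λ = 6.397 × 10¹⁴ Hz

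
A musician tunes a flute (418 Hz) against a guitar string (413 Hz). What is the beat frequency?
5 Hz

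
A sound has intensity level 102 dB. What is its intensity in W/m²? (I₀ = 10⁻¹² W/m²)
I = I₀·10^(β/10) = 1.58 × 10⁻² W/m²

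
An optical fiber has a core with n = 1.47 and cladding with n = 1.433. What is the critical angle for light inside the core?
θc = arcsin(n_cladding/n_core) = 77.12°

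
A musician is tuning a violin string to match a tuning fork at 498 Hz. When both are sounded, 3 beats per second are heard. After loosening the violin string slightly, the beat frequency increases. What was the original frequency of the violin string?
495 Hz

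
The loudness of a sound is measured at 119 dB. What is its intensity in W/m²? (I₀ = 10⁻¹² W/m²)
I = I₀·10^(β/10) = 7.94 × 10⁻¹ W/m²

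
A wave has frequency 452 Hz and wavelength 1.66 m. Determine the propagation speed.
v = fλ = 750.3 m/s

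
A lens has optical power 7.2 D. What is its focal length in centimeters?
f = 1/P = 13.89 cm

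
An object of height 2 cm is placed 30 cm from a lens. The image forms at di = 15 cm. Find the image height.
hi = (-di/do) × ho = -1 cm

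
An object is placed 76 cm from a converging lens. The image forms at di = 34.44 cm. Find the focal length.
1/f = 1/do + 1/di → f = 23.7 cm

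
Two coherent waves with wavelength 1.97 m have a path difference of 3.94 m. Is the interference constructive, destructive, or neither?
constructive — path difference = 2λ, a whole number of wavelengths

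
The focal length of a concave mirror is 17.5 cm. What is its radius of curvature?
R = 2|f| = 35 cm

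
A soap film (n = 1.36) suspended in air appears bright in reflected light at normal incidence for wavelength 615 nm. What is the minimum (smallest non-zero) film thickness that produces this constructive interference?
2nt = (m − ½)λ with m = 1 → t = (m − ½)λ/(2n) = 113.1 nm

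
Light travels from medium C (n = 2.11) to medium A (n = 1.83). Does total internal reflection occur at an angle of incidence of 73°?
θc = arcsin(n₂/n₁) = 60.15°; 73° > θc, so yes — total internal reflection.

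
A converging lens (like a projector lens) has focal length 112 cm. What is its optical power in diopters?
P = 1/f = 0.8929 D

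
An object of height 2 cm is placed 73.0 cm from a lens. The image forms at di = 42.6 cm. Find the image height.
hi = (-di/do) × ho = -1.167 cm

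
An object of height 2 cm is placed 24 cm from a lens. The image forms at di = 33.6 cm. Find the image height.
hi = (-di/do) × ho = -2.8 cm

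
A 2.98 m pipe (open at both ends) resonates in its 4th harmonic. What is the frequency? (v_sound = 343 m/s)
fₙ = nv/(2L) = 230.2 Hz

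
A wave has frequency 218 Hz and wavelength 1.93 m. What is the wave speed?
v = fλ = 420.7 m/s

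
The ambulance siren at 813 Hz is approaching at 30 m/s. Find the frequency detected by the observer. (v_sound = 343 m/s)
f_obs = f·v/(v − v_s) = 890.9 Hz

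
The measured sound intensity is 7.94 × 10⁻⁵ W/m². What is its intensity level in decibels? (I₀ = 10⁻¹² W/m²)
β = 10·log₁₀(I/I₀) = 79 dB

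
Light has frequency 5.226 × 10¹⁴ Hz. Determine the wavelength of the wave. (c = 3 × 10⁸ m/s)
λ = c/f = 574.1 nm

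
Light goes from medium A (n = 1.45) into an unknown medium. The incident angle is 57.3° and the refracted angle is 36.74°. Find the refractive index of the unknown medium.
n₂ = n₁·sin θ₁ / sin θ₂ = 2.04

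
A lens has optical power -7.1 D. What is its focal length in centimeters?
f = 1/P = -14.08 cm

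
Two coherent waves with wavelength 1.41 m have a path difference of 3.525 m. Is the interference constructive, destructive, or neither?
destructive — path difference = 2.5λ, an odd multiple of λ/2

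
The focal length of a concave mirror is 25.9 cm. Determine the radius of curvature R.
R = 2|f| = 51.8 cm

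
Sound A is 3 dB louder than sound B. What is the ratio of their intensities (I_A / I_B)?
I_A/I_B = 10^(Δβ/10) = 1.995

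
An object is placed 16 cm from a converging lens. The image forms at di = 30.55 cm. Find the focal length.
1/f = 1/do + 1/di → f = 10.5 cm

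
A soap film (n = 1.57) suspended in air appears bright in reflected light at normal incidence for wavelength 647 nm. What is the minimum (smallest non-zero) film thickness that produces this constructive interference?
2nt = (m − ½)λ with m = 1 → t = (m − ½)λ/(2n) = 103 nm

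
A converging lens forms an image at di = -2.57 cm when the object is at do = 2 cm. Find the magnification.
M = −di/do = 1.285 (upright image)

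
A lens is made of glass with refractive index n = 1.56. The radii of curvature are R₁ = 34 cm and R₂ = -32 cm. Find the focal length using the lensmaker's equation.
1/f = (n − 1)(1/R₁ − 1/R₂) → f = 29.44 cm (converging lens)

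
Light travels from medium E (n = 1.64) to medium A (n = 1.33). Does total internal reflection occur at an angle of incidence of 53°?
θc = arcsin(n₂/n₁) = 54.19°; 53° < θc, so no — the ray refracts.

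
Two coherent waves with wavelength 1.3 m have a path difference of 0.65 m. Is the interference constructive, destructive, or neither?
destructive — path difference = 0.5λ, an odd multiple of λ/2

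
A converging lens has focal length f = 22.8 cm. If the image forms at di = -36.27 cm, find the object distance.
1/do = 1/f − 1/di → do = 14 cm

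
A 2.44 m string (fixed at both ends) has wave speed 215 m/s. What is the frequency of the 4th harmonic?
fₙ = nv/(2L) = 176.2 Hz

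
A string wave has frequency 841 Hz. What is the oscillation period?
T = 1/f = 0.001189 s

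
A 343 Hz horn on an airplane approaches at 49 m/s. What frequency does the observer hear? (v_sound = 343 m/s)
f_obs = f·v/(v − v_s) = 400.2 Hz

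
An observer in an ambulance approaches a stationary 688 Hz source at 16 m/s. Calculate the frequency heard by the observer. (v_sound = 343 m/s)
f_obs = f·(v + v_o)/v = 720.1 Hz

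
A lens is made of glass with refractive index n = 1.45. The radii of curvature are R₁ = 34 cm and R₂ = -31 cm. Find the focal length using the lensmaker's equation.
1/f = (n − 1)(1/R₁ − 1/R₂) → f = 36.03 cm (converging lens)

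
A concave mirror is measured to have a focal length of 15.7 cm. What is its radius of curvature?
R = 2|f| = 31.4 cm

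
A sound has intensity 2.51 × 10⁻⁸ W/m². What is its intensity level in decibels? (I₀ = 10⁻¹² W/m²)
β = 10·log₁₀(I/I₀) = 44 dB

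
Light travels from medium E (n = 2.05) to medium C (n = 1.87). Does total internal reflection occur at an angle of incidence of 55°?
θc = arcsin(n₂/n₁) = 65.81°; 55° < θc, so no — the ray refracts.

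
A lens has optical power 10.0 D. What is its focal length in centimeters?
f = 1/P = 10 cm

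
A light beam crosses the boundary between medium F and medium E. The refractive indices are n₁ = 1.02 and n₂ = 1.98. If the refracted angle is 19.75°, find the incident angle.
sin θ₁ = (n₂/n₁)·sin θ₂ → θ₁ = 40.99°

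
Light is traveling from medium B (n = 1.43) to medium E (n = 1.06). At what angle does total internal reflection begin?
θc = arcsin(n₂/n₁) = 47.84°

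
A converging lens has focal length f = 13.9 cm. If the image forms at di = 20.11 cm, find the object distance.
1/do = 1/f − 1/di → do = 45.01 cm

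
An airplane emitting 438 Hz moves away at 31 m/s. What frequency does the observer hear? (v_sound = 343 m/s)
f_obs = f·v/(v + v_s) = 401.7 Hz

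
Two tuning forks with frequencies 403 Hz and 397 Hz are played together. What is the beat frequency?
6 Hz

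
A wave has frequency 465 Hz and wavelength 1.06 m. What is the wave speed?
v = fλ = 492.9 m/s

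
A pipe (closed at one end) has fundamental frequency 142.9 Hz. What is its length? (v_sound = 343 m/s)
L = v/(4f₁) = 0.6001 m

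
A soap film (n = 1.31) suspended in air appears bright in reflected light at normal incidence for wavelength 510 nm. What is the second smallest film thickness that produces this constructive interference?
2nt = (m − ½)λ with m = 2 → t = (m − ½)λ/(2n) = 292 nm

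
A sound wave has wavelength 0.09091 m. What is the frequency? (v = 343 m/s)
f = v/λ = 3773 Hz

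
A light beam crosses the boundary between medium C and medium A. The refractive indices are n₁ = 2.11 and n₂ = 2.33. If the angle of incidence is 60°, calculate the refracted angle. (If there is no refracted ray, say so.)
sin θ₂ = (n₁/n₂)·sin θ₁ = 0.7843 → θ₂ = 51.65°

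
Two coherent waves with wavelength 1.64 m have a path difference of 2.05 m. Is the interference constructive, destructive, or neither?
neither (partial) — path difference = 1.25λ, neither a whole number of wavelengths nor an odd multiple of λ/2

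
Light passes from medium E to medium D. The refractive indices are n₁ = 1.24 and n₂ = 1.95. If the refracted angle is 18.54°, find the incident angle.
sin θ₁ = (n₂/n₁)·sin θ₂ → θ₁ = 30°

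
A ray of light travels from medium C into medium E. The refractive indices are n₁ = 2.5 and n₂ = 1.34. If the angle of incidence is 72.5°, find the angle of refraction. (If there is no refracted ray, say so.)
sin θ₂ = (n₁/n₂)·sin θ₁ = 1.779 > 1, so there is no refracted ray — the light undergoes total internal reflection.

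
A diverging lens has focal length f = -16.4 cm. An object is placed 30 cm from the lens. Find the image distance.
1/di = 1/f − 1/do → di = -10.6 cm (virtual image)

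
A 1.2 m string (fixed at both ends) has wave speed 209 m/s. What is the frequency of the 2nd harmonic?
fₙ = nv/(2L) = 174.2 Hz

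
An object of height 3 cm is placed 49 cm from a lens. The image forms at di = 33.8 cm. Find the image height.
hi = (-di/do) × ho = -2.069 cm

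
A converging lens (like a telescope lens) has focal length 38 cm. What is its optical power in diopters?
P = 1/f = 2.632 D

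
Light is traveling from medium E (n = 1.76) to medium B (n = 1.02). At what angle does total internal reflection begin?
θc = arcsin(n₂/n₁) = 35.42°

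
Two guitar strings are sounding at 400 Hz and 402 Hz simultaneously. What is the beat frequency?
2 Hz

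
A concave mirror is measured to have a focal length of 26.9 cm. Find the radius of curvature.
R = 2|f| = 53.8 cm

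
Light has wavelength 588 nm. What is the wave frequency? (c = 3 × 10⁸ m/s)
f = c/λ = 5.102 × 10¹⁴ Hz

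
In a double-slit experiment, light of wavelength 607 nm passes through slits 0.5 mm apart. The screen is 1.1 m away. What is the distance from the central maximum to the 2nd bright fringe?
y = mλL/d = 2.671 mm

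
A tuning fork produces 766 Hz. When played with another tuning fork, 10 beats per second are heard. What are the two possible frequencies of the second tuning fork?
f₂ = 766 ± 10 Hz → 776 Hz or 756 Hz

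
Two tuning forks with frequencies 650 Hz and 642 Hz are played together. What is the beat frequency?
8 Hz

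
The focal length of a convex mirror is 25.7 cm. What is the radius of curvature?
R = 2|f| = 51.4 cm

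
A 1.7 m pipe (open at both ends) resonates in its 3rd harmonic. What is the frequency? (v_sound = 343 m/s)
fₙ = nv/(2L) = 302.6 Hz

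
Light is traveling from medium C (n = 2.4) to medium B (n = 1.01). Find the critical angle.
θc = arcsin(n₂/n₁) = 24.89°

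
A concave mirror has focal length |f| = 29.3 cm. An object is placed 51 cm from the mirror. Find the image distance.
f = +29.3 cm (concave); 1/di = 1/f − 1/do → di = 68.86 cm (real image, in front of mirror)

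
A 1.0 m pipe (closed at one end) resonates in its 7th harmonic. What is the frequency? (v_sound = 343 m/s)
fₙ = nv/(4L) = 600.2 Hz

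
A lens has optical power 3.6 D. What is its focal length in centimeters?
f = 1/P = 27.78 cm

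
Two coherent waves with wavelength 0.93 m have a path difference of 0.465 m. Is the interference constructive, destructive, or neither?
destructive — path difference = 0.5λ, an odd multiple of λ/2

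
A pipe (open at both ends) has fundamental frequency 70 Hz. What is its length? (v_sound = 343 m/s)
L = v/(2f₁) = 2.45 m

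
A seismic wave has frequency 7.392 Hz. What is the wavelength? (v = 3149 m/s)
λ = v/f = 426 m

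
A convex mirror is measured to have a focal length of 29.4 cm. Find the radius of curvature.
R = 2|f| = 58.8 cm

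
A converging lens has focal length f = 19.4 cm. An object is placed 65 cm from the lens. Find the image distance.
1/di = 1/f − 1/do → di = 27.65 cm (real image)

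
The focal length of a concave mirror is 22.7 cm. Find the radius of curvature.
R = 2|f| = 45.4 cm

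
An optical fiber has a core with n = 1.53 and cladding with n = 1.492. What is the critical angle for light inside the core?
θc = arcsin(n_cladding/n_core) = 77.2°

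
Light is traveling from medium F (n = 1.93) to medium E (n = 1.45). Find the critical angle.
θc = arcsin(n₂/n₁) = 48.7°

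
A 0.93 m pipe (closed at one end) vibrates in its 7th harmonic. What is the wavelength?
λₙ = 4L/n = 0.5314 m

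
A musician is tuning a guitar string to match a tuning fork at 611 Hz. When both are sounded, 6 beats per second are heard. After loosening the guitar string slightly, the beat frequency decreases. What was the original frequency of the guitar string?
617 Hz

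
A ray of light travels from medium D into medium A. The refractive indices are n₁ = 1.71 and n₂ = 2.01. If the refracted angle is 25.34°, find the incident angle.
sin θ₁ = (n₂/n₁)·sin θ₂ → θ₁ = 30.2°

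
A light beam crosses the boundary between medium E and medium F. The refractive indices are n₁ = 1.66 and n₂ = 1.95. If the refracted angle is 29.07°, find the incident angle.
sin θ₁ = (n₂/n₁)·sin θ₂ → θ₁ = 34.8°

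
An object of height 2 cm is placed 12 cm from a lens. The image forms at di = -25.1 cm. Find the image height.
hi = (-di/do) × ho = 4.183 cm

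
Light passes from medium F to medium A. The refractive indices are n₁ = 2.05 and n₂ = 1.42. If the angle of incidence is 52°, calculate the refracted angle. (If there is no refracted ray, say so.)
sin θ₂ = (n₁/n₂)·sin θ₁ = 1.138 > 1, so there is no refracted ray — the light undergoes total internal reflection.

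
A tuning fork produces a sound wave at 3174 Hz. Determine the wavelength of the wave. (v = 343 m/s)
λ = v/f = 0.1081 m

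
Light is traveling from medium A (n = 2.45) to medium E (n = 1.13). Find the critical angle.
θc = arcsin(n₂/n₁) = 27.47°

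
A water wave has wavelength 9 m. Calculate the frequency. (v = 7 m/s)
f = v/λ = 0.7778 Hz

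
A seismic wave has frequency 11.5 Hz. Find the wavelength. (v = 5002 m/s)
λ = v/f = 435 m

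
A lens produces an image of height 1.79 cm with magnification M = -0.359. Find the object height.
ho = |hi|/|M| = 4.986 cm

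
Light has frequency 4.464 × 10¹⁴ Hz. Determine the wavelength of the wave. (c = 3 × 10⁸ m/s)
λ = c/f = 672 nm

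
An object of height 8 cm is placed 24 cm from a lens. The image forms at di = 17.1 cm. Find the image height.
hi = (-di/do) × ho = -5.7 cm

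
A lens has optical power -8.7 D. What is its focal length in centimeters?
f = 1/P = -11.49 cm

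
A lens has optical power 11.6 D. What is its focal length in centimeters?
f = 1/P = 8.621 cm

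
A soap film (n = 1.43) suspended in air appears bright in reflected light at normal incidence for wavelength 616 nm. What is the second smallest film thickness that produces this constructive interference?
2nt = (m − ½)λ with m = 2 → t = (m − ½)λ/(2n) = 323.1 nm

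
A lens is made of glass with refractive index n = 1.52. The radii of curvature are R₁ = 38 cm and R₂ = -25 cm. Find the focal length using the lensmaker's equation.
1/f = (n − 1)(1/R₁ − 1/R₂) → f = 29 cm (converging lens)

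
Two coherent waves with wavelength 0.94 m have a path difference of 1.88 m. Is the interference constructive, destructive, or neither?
constructive — path difference = 2λ, a whole number of wavelengths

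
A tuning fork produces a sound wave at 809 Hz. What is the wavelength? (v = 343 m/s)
λ = v/f = 0.424 m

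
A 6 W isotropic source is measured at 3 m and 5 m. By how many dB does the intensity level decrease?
Δβ = 20·log₁₀(r₂/r₁) = 4.437 dB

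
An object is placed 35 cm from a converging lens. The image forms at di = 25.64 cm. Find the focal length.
1/f = 1/do + 1/di → f = 14.8 cm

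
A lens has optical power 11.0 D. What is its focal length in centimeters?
f = 1/P = 9.091 cm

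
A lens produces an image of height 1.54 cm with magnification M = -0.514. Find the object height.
ho = |hi|/|M| = 2.996 cm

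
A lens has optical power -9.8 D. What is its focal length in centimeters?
f = 1/P = -10.2 cm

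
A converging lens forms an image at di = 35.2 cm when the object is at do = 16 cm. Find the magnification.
M = −di/do = -2.2 (inverted image)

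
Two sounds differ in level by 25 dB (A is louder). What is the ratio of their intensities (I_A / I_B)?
I_A/I_B = 10^(Δβ/10) = 316.2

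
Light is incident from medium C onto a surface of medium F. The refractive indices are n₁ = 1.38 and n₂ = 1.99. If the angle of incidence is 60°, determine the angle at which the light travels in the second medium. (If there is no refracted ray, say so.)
sin θ₂ = (n₁/n₂)·sin θ₁ = 0.6006 → θ₂ = 36.91°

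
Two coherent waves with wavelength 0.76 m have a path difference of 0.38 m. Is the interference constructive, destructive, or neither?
destructive — path difference = 0.5λ, an odd multiple of λ/2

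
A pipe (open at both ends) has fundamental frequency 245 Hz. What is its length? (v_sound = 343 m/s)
L = v/(2f₁) = 0.7 m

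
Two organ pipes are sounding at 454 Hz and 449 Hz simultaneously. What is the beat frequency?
5 Hz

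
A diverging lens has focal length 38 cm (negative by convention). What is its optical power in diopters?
P = 1/f = -2.632 D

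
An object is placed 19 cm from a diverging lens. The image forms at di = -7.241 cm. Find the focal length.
1/f = 1/do + 1/di → f = -11.7 cm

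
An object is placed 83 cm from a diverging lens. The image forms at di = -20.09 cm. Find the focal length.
1/f = 1/do + 1/di → f = -26.51 cm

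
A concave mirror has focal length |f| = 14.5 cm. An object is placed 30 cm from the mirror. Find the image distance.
f = +14.5 cm (concave); 1/di = 1/f − 1/do → di = 28.06 cm (real image, in front of mirror)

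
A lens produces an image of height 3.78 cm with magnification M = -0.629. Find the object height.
ho = |hi|/|M| = 6.01 cm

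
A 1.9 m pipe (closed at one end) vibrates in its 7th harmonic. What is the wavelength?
λₙ = 4L/n = 1.086 m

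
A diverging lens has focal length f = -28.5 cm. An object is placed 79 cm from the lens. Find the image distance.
1/di = 1/f − 1/do → di = -20.94 cm (virtual image)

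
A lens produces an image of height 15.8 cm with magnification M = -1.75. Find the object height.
ho = |hi|/|M| = 9.029 cm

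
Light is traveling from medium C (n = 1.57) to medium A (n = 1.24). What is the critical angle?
θc = arcsin(n₂/n₁) = 52.17°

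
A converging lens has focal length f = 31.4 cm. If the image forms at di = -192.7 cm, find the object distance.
1/do = 1/f − 1/di → do = 27 cm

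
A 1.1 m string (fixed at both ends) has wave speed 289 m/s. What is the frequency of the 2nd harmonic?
fₙ = nv/(2L) = 262.7 Hz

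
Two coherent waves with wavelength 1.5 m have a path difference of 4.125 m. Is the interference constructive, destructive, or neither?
neither (partial) — path difference = 2.75λ, neither a whole number of wavelengths nor an odd multiple of λ/2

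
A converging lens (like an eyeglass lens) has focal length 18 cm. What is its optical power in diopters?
P = 1/f = 5.556 D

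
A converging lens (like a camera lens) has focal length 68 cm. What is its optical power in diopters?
P = 1/f = 1.471 D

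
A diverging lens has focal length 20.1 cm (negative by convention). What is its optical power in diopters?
P = 1/f = -4.975 D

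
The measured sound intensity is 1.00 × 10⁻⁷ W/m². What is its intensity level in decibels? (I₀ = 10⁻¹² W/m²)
β = 10·log₁₀(I/I₀) = 50 dB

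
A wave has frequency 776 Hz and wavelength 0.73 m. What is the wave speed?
v = fλ = 566.5 m/s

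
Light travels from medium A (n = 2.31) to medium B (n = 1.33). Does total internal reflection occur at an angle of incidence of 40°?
θc = arcsin(n₂/n₁) = 35.15°; 40° > θc, so yes — total internal reflection.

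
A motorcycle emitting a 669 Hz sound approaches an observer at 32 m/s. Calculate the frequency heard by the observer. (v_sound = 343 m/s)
f_obs = f·v/(v − v_s) = 737.8 Hz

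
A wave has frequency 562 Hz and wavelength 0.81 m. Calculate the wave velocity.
v = fλ = 455.2 m/s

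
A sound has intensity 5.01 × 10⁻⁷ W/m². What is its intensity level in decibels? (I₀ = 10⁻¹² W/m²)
β = 10·log₁₀(I/I₀) = 57 dB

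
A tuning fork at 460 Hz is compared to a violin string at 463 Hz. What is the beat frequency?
3 Hz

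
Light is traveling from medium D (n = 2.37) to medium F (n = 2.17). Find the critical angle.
θc = arcsin(n₂/n₁) = 66.29°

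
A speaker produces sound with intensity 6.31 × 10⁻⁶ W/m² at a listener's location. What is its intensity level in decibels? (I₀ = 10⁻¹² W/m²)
β = 10·log₁₀(I/I₀) = 68 dB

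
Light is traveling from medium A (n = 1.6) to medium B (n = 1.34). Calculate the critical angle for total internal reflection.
θc = arcsin(n₂/n₁) = 56.88°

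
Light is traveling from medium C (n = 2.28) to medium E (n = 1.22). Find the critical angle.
θc = arcsin(n₂/n₁) = 32.35°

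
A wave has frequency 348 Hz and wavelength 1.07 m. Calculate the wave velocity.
v = fλ = 372.4 m/s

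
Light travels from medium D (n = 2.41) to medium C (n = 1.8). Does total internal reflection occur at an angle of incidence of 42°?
θc = arcsin(n₂/n₁) = 48.32°; 42° < θc, so no — the ray refracts.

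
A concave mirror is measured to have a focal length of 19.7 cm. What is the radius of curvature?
R = 2|f| = 39.4 cm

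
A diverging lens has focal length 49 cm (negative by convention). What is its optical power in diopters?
P = 1/f = -2.041 D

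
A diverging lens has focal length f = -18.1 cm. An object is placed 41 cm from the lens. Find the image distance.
1/di = 1/f − 1/do → di = -12.56 cm (virtual image)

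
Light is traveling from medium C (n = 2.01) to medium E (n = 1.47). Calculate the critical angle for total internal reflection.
θc = arcsin(n₂/n₁) = 47°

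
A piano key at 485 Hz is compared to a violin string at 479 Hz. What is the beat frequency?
6 Hz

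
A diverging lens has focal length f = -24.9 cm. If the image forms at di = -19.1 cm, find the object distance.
1/do = 1/f − 1/di → do = 82 cm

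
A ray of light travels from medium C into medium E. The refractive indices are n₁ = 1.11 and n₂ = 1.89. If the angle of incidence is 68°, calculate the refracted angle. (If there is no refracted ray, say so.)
sin θ₂ = (n₁/n₂)·sin θ₁ = 0.5445 → θ₂ = 32.99°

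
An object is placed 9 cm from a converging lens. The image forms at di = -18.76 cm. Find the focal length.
1/f = 1/do + 1/di → f = 17.3 cm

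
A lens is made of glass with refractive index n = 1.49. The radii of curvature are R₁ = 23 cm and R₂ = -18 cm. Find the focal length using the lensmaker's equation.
1/f = (n − 1)(1/R₁ − 1/R₂) → f = 20.61 cm (converging lens)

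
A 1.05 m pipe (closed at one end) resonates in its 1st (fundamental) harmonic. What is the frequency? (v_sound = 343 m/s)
fₙ = nv/(4L) = 81.67 Hz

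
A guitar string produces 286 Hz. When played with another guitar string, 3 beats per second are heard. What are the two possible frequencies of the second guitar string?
f₂ = 286 ± 3 Hz → 289 Hz or 283 Hz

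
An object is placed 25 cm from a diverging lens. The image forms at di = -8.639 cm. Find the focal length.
1/f = 1/do + 1/di → f = -13.2 cm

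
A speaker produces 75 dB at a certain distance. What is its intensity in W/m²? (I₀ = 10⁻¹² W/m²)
I = I₀·10^(β/10) = 3.16 × 10⁻⁵ W/m²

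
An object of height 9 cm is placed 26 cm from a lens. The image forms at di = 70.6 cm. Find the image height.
hi = (-di/do) × ho = -24.44 cm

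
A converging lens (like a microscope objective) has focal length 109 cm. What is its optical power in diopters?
P = 1/f = 0.9174 D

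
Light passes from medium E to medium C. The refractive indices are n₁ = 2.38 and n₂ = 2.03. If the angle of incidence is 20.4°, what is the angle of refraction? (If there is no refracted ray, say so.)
sin θ₂ = (n₁/n₂)·sin θ₁ = 0.4087 → θ₂ = 24.12°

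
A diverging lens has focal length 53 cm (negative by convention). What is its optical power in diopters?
P = 1/f = -1.887 D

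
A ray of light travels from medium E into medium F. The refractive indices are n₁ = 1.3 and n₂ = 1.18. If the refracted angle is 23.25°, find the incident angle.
sin θ₁ = (n₂/n₁)·sin θ₂ → θ₁ = 21°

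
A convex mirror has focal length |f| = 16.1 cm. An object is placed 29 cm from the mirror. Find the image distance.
f = −16.1 cm (convex); 1/di = 1/f − 1/do → di = -10.35 cm (virtual image, behind mirror)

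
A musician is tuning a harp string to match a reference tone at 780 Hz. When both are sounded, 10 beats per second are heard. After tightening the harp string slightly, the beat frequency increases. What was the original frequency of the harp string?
790 Hz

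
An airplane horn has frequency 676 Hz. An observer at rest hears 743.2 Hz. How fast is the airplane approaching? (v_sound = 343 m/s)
v_s = v·(1 − f/f_obs) = 31.01 m/s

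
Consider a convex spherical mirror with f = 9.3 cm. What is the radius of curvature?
R = 2|f| = 18.6 cm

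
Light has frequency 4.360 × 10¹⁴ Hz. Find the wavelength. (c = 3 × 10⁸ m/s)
λ = c/f = 688.1 nm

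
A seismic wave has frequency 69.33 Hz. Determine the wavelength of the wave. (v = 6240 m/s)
λ = v/f = 90 m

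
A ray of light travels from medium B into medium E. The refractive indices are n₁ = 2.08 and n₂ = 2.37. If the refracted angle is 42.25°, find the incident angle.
sin θ₁ = (n₂/n₁)·sin θ₂ → θ₁ = 50.01°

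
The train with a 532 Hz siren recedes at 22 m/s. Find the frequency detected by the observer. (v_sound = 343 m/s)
f_obs = f·v/(v + v_s) = 499.9 Hz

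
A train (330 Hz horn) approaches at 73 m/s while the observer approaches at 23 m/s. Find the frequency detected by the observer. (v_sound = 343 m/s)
f_obs = f·(v + v_o)/(v − v_s) = 447.3 Hz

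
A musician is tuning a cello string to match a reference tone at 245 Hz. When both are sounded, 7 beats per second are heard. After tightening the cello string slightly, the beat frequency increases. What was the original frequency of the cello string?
252 Hz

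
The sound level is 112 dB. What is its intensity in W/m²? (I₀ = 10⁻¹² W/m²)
I = I₀·10^(β/10) = 1.58 × 10⁻¹ W/m²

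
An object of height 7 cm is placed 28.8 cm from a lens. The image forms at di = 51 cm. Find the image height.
hi = (-di/do) × ho = -12.4 cm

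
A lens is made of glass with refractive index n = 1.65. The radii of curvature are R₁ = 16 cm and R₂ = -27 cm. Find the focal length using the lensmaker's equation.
1/f = (n − 1)(1/R₁ − 1/R₂) → f = 15.46 cm (converging lens)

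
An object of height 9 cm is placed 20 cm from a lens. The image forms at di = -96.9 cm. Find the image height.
hi = (-di/do) × ho = 43.61 cm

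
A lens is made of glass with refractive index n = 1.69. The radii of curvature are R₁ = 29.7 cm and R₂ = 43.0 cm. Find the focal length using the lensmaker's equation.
1/f = (n − 1)(1/R₁ − 1/R₂) → f = 139.2 cm (converging lens)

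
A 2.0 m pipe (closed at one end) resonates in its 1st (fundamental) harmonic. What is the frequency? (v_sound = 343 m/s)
fₙ = nv/(4L) = 42.88 Hz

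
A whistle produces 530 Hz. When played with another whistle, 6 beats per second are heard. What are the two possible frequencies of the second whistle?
f₂ = 530 ± 6 Hz → 536 Hz or 524 Hz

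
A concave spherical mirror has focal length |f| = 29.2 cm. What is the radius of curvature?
R = 2|f| = 58.4 cm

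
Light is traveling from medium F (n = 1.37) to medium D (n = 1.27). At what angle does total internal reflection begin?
θc = arcsin(n₂/n₁) = 67.97°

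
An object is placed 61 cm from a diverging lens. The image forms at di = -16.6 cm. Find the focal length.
1/f = 1/do + 1/di → f = -22.81 cm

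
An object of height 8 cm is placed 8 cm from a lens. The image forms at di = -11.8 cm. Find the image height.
hi = (-di/do) × ho = 11.8 cm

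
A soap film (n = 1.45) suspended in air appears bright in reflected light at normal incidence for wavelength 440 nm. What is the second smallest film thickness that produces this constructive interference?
2nt = (m − ½)λ with m = 2 → t = (m − ½)λ/(2n) = 227.6 nm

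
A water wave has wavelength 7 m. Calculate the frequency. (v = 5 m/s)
f = v/λ = 0.7143 Hz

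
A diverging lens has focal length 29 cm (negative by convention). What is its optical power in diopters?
P = 1/f = -3.448 D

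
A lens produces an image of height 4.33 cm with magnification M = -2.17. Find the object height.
ho = |hi|/|M| = 1.995 cm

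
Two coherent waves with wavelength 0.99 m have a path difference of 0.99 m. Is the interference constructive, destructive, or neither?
constructive — path difference = 1λ, a whole number of wavelengths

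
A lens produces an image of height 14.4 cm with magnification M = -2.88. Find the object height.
ho = |hi|/|M| = 5 cm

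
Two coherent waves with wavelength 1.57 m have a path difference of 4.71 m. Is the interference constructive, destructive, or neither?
constructive — path difference = 3λ, a whole number of wavelengths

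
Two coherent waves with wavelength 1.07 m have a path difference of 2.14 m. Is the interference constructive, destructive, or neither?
constructive — path difference = 2λ, a whole number of wavelengths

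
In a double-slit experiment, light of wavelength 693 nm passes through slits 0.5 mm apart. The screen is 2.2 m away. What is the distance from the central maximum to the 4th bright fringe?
y = mλL/d = 12.2 mm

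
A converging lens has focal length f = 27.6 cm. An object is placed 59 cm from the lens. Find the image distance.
1/di = 1/f − 1/do → di = 51.86 cm (real image)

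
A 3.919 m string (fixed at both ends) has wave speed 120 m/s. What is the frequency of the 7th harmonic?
fₙ = nv/(2L) = 107.2 Hz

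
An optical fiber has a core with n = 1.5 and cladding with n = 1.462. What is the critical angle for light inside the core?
θc = arcsin(n_cladding/n_core) = 77.08°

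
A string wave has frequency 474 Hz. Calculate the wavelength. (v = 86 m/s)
λ = v/f = 0.1814 m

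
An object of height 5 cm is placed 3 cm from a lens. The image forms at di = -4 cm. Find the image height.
hi = (-di/do) × ho = 6.667 cm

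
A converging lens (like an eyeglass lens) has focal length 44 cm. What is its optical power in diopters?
P = 1/f = 2.273 D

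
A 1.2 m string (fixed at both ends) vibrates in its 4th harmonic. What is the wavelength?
λₙ = 2L/n = 0.6 m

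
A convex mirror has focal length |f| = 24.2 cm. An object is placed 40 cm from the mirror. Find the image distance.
f = −24.2 cm (convex); 1/di = 1/f − 1/do → di = -15.08 cm (virtual image, behind mirror)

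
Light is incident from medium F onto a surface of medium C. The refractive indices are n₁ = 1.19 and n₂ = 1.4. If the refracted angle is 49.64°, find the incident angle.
sin θ₁ = (n₂/n₁)·sin θ₂ → θ₁ = 63.7°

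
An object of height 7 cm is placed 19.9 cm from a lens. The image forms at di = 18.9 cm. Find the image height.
hi = (-di/do) × ho = -6.648 cm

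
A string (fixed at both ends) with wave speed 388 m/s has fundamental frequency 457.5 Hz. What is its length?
L = v/(2f₁) = 0.424 m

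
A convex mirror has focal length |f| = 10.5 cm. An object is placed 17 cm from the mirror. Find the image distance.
f = −10.5 cm (convex); 1/di = 1/f − 1/do → di = -6.491 cm (virtual image, behind mirror)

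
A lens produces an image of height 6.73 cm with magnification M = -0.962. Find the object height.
ho = |hi|/|M| = 6.996 cm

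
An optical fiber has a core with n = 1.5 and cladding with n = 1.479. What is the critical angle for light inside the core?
θc = arcsin(n_cladding/n_core) = 80.4°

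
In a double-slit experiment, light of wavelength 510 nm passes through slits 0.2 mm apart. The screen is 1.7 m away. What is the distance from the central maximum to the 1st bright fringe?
y = mλL/d = 4.335 mm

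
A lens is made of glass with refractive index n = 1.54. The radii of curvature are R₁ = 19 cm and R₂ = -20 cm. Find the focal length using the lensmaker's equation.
1/f = (n − 1)(1/R₁ − 1/R₂) → f = 18.04 cm (converging lens)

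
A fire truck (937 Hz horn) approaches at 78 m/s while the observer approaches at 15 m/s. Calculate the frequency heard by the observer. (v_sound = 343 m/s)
f_obs = f·(v + v_o)/(v − v_s) = 1266 Hz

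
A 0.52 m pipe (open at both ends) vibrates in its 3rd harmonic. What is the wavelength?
λₙ = 2L/n = 0.3467 m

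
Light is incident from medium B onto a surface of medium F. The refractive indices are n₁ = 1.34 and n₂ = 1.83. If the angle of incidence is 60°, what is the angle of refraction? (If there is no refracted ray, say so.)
sin θ₂ = (n₁/n₂)·sin θ₁ = 0.6341 → θ₂ = 39.36°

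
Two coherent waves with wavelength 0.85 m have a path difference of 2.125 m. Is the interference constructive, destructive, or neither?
destructive — path difference = 2.5λ, an odd multiple of λ/2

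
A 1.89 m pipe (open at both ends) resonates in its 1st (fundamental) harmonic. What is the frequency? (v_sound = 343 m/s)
fₙ = nv/(2L) = 90.74 Hz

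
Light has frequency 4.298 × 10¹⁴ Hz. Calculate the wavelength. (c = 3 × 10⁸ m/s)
λ = c/f = 698 nm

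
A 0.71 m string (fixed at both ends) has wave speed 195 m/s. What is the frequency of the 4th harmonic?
fₙ = nv/(2L) = 549.3 Hz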